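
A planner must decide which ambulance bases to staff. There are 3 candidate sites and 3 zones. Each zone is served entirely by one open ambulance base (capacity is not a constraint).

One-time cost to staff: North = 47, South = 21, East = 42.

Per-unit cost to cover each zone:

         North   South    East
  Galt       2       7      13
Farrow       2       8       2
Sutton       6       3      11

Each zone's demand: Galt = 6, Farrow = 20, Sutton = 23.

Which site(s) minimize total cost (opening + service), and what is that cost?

Open North and South; minimum total cost 189.

For any fixed open set, each zone goes to its cheapest open site; total = fixed + service.
{North, South}: Galt→North 2·6=12, Farrow→North 2·20=40, Sutton→South 3·23=69. Service 121; fixed 68; total 189.
{South, East}: Galt→South 7·6=42, Farrow→East 2·20=40, Sutton→South 3·23=69. Service 151; fixed 63; total 214.
{North, South, East}: service 121 + fixed 110 = 231
{South}: Galt→South 7·6=42, Farrow→South 8·20=160, Sutton→South 3·23=69. Service 271; fixed 21; total 292.
(All 7 nonempty subsets were checked; North and South is lowest.)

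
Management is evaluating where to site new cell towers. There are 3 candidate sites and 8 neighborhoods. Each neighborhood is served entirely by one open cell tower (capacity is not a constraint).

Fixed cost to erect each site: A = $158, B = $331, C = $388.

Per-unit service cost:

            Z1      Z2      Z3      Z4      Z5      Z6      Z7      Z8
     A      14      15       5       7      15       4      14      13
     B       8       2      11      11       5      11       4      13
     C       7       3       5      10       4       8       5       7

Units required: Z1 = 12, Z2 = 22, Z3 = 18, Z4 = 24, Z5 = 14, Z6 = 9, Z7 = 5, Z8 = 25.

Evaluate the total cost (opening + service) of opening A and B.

Each neighborhood is assigned to its cheapest site among the open ones.
{A, B}: Z1→B 8·12=96, Z2→B 2·22=44, Z3→A 5·18=90, Z4→A 7·24=168, Z5→B 5·14=70, Z6→A 4·9=36, Z7→B 4·5=20, Z8→A 13·25=325. Service 849; fixed 489; total 1338.

Total cost: 1338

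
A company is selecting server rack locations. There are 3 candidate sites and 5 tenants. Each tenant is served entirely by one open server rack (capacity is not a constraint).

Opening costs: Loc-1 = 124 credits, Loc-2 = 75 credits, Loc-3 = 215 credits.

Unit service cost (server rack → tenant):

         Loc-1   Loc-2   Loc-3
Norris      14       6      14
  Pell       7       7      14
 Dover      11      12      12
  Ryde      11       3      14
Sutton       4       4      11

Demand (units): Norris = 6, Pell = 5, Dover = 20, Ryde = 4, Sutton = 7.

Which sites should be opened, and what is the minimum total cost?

Open Loc-2 only; minimum total cost 426.

For any fixed open set, each tenant goes to its cheapest open site; total = fixed + service.
{Loc-2}: Norris→Loc-2 6·6=36, Pell→Loc-2 7·5=35, Dover→Loc-2 12·20=240, Ryde→Loc-2 3·4=12, Sutton→Loc-2 4·7=28. Service 351; fixed 75; total 426.
{Loc-1, Loc-2}: service 331 + fixed 199 = 530
{Loc-1}: service 411 + fixed 124 = 535
{Loc-1, Loc-2, Loc-3}: service 331 + fixed 414 = 745
(All 7 nonempty subsets were checked; Loc-2 only is lowest.)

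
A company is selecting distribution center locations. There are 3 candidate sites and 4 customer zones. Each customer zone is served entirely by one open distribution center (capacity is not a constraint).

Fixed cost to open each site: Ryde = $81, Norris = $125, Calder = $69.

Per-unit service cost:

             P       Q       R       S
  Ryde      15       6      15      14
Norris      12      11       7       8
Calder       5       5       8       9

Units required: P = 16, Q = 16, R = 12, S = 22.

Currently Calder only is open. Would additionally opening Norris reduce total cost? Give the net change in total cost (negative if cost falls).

Current service cost with {Calder}: 454.
Adding Norris: each customer zone re-picks its cheapest; new service cost 420, saving 34.
Extra fixed cost: 125. Net change = 125 − 34 = 91.
(Totals: 523 → 614.)

No — net change +91 (cost rises by 91).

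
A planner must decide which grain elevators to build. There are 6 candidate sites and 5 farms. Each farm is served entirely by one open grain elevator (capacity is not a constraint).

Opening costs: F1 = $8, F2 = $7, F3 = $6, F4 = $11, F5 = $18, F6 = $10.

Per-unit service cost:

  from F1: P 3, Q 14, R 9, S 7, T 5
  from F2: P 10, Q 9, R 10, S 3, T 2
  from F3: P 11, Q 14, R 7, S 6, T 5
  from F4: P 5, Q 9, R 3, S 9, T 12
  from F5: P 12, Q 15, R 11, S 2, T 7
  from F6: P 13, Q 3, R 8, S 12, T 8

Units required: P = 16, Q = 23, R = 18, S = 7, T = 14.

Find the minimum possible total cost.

For any fixed open set, each farm goes to its cheapest open site; total = fixed + service.
{F1, F2, F4, F6}: P→F1 3·16=48, Q→F6 3·23=69, R→F4 3·18=54, S→F2 3·7=21, T→F2 2·14=28. Service 220; fixed 36; total 256.
{F1, F2, F3, F4, F6}: service 220 + fixed 42 = 262
{F1, F2, F4, F5, F6}: P→F1 3·16=48, Q→F6 3·23=69, R→F4 3·18=54, S→F5 2·7=14, T→F2 2·14=28. Service 213; fixed 54; total 267.
{F1, F2, F3, F4, F5, F6}: service 213 + fixed 60 = 273
No other subset beats 256.

Minimum total cost: 256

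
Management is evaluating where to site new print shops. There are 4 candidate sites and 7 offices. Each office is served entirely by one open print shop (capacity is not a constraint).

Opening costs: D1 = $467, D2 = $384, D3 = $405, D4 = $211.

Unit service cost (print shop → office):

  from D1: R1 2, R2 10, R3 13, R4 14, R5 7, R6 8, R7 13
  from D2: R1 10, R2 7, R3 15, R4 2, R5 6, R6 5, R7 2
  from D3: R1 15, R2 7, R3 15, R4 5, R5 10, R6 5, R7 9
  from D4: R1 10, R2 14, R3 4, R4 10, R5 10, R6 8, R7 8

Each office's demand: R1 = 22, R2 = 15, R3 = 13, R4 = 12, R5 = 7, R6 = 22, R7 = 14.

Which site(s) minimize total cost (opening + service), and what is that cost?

For any fixed open set, each office goes to its cheapest open site; total = fixed + service.
{D2}: R1→D2 10·22=220, R2→D2 7·15=105, R3→D2 15·13=195, R4→D2 2·12=24, R5→D2 6·7=42, R6→D2 5·22=110, R7→D2 2·14=28. Service 724; fixed 384; total 1108.
{D4}: R1→D4 10·22=220, R2→D4 14·15=210, R3→D4 4·13=52, R4→D4 10·12=120, R5→D4 10·7=70, R6→D4 8·22=176, R7→D4 8·14=112. Service 960; fixed 211; total 1171.
{D2, D4}: service 581 + fixed 595 = 1176
{D1, D2, D3, D4}: service 405 + fixed 1467 = 1872
No other subset beats 1108.

Open D2 only; minimum total cost 1108.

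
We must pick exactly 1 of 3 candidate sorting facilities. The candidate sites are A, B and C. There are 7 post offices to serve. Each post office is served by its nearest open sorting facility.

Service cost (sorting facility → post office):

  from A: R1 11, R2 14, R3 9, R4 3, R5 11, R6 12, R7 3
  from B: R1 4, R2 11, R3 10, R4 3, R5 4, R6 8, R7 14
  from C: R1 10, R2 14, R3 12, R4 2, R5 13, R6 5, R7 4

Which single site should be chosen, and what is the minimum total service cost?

With exactly 1 open, each post office uses its cheapest among the chosen.
{B}: R1→B 4, R2→B 11, R3→B 10, R4→B 3, R5→B 4, R6→B 8, R7→B 14. Service cost 54.
{C}: service cost 60
{A}: service cost 63
Among all 3 size-1 choices, {B} is lowest.

Choose B only; total service cost 54.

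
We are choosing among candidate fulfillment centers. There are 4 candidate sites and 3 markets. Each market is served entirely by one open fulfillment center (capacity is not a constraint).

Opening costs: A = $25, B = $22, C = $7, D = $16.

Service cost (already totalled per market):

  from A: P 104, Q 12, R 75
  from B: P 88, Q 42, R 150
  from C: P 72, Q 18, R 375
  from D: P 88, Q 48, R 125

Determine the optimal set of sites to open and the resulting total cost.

For any fixed open set, each market goes to its cheapest open site; total = fixed + service.
{A, C}: P→C 72, Q→A 12, R→A 75. Service 159; fixed 32; total 191.
{A, C, D}: P→C 72, Q→A 12, R→A 75. Service 159; fixed 48; total 207.
{A, B, C}: P→C 72, Q→A 12, R→A 75. Service 159; fixed 54; total 213.
{A, B, C, D}: service 159 + fixed 70 = 229
No other subset beats 191.

Open A and C; minimum total cost 191.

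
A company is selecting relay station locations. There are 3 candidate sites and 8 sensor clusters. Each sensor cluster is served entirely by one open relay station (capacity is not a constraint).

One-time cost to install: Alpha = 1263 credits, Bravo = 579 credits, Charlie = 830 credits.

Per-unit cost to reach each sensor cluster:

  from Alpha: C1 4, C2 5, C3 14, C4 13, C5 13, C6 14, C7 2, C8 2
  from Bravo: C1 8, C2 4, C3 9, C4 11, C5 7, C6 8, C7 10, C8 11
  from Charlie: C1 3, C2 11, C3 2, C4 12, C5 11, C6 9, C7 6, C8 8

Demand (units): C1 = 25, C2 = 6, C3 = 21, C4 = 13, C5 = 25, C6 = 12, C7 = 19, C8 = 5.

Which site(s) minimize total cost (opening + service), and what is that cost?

For any fixed open set, each sensor cluster goes to its cheapest open site; total = fixed + service.
{Bravo}: C1→Bravo 8·25=200, C2→Bravo 4·6=24, C3→Bravo 9·21=189, C4→Bravo 11·13=143, C5→Bravo 7·25=175, C6→Bravo 8·12=96, C7→Bravo 10·19=190, C8→Bravo 11·5=55. Service 1072; fixed 579; total 1651.
{Charlie}: C1→Charlie 3·25=75, C2→Charlie 11·6=66, C3→Charlie 2·21=42, C4→Charlie 12·13=156, C5→Charlie 11·25=275, C6→Charlie 9·12=108, C7→Charlie 6·19=114, C8→Charlie 8·5=40. Service 876; fixed 830; total 1706.
{Bravo, Charlie}: C1→Charlie 3·25=75, C2→Bravo 4·6=24, C3→Charlie 2·21=42, C4→Bravo 11·13=143, C5→Bravo 7·25=175, C6→Bravo 8·12=96, C7→Charlie 6·19=114, C8→Charlie 8·5=40. Service 709; fixed 1409; total 2118.
{Alpha, Bravo, Charlie}: service 603 + fixed 2672 = 3275
No other subset beats 1651.

Open Bravo only; minimum total cost 1651.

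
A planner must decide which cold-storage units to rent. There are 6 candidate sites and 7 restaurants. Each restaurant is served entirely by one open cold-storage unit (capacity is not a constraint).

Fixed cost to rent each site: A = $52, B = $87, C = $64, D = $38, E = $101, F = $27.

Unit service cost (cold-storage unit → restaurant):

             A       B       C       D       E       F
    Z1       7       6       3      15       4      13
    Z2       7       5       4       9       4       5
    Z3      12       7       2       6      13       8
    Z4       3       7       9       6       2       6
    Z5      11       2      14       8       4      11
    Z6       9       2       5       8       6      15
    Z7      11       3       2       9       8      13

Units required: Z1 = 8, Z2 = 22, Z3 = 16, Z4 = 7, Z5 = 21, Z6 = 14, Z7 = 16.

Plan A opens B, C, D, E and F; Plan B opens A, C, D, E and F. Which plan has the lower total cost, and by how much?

Plan A is cheaper by 49.

Plan A: {B, C, D, E, F}: Z1→C 3·8=24, Z2→C 4·22=88, Z3→C 2·16=32, Z4→E 2·7=14, Z5→B 2·21=42, Z6→B 2·14=28, Z7→C 2·16=32. Service 260; fixed 317; total 577.
Plan B: {A, C, D, E, F}: Z1→C 3·8=24, Z2→C 4·22=88, Z3→C 2·16=32, Z4→E 2·7=14, Z5→E 4·21=84, Z6→C 5·14=70, Z7→C 2·16=32. Service 344; fixed 282; total 626.
Difference: |577 − 626| = 49.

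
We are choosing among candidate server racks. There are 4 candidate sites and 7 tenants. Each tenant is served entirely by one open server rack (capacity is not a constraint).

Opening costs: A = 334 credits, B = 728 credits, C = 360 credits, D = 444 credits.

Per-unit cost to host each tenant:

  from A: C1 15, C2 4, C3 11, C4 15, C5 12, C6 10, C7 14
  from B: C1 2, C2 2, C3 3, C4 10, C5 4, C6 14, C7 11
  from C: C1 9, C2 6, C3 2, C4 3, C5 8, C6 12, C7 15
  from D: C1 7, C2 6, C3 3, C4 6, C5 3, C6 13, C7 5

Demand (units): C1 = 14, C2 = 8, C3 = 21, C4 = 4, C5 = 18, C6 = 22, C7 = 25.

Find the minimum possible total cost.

Minimum total cost: 1142

For any fixed open set, each tenant goes to its cheapest open site; total = fixed + service.
{D}: C1→D 7·14=98, C2→D 6·8=48, C3→D 3·21=63, C4→D 6·4=24, C5→D 3·18=54, C6→D 13·22=286, C7→D 5·25=125. Service 698; fixed 444; total 1142.
{C}: service 1011 + fixed 360 = 1371
{A, D}: service 616 + fixed 778 = 1394
{A, B, C, D}: service 497 + fixed 1866 = 2363
No other subset beats 1142.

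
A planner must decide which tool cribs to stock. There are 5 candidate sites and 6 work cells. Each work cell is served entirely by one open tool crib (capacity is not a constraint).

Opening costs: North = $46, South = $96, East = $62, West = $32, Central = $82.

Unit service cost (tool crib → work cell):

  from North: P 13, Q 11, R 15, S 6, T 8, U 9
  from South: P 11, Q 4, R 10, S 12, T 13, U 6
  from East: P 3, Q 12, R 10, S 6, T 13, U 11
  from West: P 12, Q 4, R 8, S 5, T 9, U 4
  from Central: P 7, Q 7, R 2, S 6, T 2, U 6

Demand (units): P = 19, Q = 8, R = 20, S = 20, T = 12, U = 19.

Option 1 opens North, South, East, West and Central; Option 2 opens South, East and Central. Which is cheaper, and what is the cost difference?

Option 2 is cheaper by 20.

Option 1: {North, South, East, West, Central}: P→East 3·19=57, Q→South 4·8=32, R→Central 2·20=40, S→West 5·20=100, T→Central 2·12=24, U→West 4·19=76. Service 329; fixed 318; total 647.
Option 2: {South, East, Central}: P→East 3·19=57, Q→South 4·8=32, R→Central 2·20=40, S→East 6·20=120, T→Central 2·12=24, U→South 6·19=114. Service 387; fixed 240; total 627.
Difference: |647 − 627| = 20.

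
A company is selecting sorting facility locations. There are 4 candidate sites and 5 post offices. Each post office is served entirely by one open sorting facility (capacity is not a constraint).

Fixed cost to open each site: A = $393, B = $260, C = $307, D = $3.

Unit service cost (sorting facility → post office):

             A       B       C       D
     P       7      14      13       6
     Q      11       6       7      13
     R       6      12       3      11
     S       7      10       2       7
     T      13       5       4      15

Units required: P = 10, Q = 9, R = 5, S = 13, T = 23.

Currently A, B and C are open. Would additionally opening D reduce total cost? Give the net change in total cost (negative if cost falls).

Current service cost with {A, B, C}: 257.
Adding D: each post office re-picks its cheapest; new service cost 247, saving 10.
Extra fixed cost: 3. Net change = 3 − 10 = -7.
(Totals: 1217 → 1210.)

Yes — net change −7 (cost falls by 7).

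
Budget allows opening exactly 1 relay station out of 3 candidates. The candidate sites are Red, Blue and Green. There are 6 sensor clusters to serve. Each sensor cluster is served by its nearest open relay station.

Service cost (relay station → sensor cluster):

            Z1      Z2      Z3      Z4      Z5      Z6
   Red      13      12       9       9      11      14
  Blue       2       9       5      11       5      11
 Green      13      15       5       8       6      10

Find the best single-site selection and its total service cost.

With exactly 1 open, each sensor cluster uses its cheapest among the chosen.
{Blue}: Z1→Blue 2, Z2→Blue 9, Z3→Blue 5, Z4→Blue 11, Z5→Blue 5, Z6→Blue 11. Service cost 43.
{Green}: service cost 57
{Red}: service cost 68
Among all 3 size-1 choices, {Blue} is lowest.

Choose Blue only; total service cost 43.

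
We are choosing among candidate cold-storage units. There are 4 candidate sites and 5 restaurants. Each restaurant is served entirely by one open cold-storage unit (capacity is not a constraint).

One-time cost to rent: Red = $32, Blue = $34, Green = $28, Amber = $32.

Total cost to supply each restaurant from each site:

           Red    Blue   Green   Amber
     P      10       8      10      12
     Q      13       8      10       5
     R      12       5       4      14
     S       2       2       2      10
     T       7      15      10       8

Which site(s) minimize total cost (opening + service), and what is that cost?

For any fixed open set, each restaurant goes to its cheapest open site; total = fixed + service.
{Green}: P→Green 10, Q→Green 10, R→Green 4, S→Green 2, T→Green 10. Service 36; fixed 28; total 64.
{Blue}: service 38 + fixed 34 = 72
{Red}: P→Red 10, Q→Red 13, R→Red 12, S→Red 2, T→Red 7. Service 44; fixed 32; total 76.
{Red, Blue, Green, Amber}: P→Blue 8, Q→Amber 5, R→Green 4, S→Red 2, T→Red 7. Service 26; fixed 126; total 152.
No other subset beats 64.

Open Green only; minimum total cost 64.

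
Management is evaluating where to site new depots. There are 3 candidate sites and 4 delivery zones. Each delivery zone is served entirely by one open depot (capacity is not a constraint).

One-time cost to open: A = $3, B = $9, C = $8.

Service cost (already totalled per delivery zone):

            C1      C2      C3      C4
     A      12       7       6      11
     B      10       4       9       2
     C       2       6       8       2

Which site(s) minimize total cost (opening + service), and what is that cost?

For any fixed open set, each delivery zone goes to its cheapest open site; total = fixed + service.
{C}: C1→C 2, C2→C 6, C3→C 8, C4→C 2. Service 18; fixed 8; total 26.
{A, C}: service 16 + fixed 11 = 27
{B, C}: service 16 + fixed 17 = 33
{A, B, C}: C1→C 2, C2→B 4, C3→A 6, C4→B 2. Service 14; fixed 20; total 34.
No other subset beats 26.

Open C only; minimum total cost 26.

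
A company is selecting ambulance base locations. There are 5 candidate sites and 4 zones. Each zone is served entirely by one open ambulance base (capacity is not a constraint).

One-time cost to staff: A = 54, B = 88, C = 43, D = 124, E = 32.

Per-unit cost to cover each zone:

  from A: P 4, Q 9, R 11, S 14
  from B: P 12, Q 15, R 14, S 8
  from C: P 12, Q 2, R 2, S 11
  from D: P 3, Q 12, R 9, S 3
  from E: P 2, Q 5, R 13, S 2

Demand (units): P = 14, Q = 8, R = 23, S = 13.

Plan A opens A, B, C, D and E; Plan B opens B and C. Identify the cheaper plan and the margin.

Plan A: {A, B, C, D, E}: P→E 2·14=28, Q→C 2·8=16, R→C 2·23=46, S→E 2·13=26. Service 116; fixed 341; total 457.
Plan B: {B, C}: P→B 12·14=168, Q→C 2·8=16, R→C 2·23=46, S→B 8·13=104. Service 334; fixed 131; total 465.
Difference: |457 − 465| = 8.

Plan A is cheaper by 8.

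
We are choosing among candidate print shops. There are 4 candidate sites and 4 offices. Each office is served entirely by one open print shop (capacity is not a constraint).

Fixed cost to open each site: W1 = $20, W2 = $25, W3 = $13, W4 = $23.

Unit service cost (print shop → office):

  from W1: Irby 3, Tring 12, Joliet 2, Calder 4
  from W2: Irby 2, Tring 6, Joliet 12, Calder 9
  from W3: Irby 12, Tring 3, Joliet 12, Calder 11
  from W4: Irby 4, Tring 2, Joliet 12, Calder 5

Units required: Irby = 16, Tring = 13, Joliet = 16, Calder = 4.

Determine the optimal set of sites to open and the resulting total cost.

Open W1 and W4; minimum total cost 165.

For any fixed open set, each office goes to its cheapest open site; total = fixed + service.
{W1, W4}: Irby→W1 3·16=48, Tring→W4 2·13=26, Joliet→W1 2·16=32, Calder→W1 4·4=16. Service 122; fixed 43; total 165.
{W1, W3}: Irby→W1 3·16=48, Tring→W3 3·13=39, Joliet→W1 2·16=32, Calder→W1 4·4=16. Service 135; fixed 33; total 168.
{W1, W2, W4}: Irby→W2 2·16=32, Tring→W4 2·13=26, Joliet→W1 2·16=32, Calder→W1 4·4=16. Service 106; fixed 68; total 174.
{W1, W2, W3, W4}: service 106 + fixed 81 = 187
No other subset beats 165.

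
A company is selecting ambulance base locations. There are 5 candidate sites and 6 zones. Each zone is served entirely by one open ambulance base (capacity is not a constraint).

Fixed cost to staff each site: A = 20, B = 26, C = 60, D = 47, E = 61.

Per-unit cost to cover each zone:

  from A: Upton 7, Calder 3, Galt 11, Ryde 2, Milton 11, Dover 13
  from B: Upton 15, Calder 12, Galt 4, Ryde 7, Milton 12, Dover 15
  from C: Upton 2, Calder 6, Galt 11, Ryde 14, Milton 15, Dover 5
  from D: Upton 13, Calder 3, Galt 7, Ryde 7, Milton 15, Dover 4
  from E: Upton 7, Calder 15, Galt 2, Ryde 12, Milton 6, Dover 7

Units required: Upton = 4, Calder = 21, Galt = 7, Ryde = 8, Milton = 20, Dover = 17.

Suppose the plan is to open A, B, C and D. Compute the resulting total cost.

Total cost: 556

Each zone is assigned to its cheapest site among the open ones.
{A, B, C, D}: Upton→C 2·4=8, Calder→A 3·21=63, Galt→B 4·7=28, Ryde→A 2·8=16, Milton→A 11·20=220, Dover→D 4·17=68. Service 403; fixed 153; total 556.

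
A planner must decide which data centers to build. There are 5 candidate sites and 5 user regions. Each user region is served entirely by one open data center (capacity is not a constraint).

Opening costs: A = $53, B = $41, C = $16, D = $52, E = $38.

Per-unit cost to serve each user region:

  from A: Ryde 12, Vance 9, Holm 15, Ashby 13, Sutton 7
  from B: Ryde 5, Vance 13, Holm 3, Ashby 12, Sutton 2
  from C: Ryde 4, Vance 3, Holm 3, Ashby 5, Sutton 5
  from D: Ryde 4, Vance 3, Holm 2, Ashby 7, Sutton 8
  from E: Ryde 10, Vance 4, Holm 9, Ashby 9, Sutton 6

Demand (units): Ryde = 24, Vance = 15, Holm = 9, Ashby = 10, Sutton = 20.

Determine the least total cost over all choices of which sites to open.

For any fixed open set, each user region goes to its cheapest open site; total = fixed + service.
{B, C}: Ryde→C 4·24=96, Vance→C 3·15=45, Holm→B 3·9=27, Ashby→C 5·10=50, Sutton→B 2·20=40. Service 258; fixed 57; total 315.
{C}: Ryde→C 4·24=96, Vance→C 3·15=45, Holm→C 3·9=27, Ashby→C 5·10=50, Sutton→C 5·20=100. Service 318; fixed 16; total 334.
{B, C, E}: service 258 + fixed 95 = 353
{A, B, C, D, E}: Ryde→C 4·24=96, Vance→C 3·15=45, Holm→D 2·9=18, Ashby→C 5·10=50, Sutton→B 2·20=40. Service 249; fixed 200; total 449.
No other subset beats 315.

Minimum total cost: 315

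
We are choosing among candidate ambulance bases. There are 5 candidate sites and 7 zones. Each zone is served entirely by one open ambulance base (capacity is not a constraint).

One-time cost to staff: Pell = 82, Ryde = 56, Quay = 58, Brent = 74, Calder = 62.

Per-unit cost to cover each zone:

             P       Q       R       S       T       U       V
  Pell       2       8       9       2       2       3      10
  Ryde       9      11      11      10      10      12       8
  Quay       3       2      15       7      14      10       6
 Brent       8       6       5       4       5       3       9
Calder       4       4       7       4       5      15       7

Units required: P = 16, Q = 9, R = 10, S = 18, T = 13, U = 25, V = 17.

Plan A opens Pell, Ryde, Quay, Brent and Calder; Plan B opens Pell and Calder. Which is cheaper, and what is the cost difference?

Plan B is cheaper by 133.

Plan A: {Pell, Ryde, Quay, Brent, Calder}: P→Pell 2·16=32, Q→Quay 2·9=18, R→Brent 5·10=50, S→Pell 2·18=36, T→Pell 2·13=26, U→Pell 3·25=75, V→Quay 6·17=102. Service 339; fixed 332; total 671.
Plan B: {Pell, Calder}: P→Pell 2·16=32, Q→Calder 4·9=36, R→Calder 7·10=70, S→Pell 2·18=36, T→Pell 2·13=26, U→Pell 3·25=75, V→Calder 7·17=119. Service 394; fixed 144; total 538.
Difference: |671 − 538| = 133.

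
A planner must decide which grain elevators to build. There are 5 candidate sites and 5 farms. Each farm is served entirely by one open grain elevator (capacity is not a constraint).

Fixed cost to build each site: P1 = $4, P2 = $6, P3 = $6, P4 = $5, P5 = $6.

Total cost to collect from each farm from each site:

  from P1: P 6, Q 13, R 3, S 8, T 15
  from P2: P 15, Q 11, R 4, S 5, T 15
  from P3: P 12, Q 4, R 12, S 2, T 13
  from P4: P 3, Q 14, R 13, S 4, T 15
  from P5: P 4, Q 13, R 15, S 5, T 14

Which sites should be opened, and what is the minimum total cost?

For any fixed open set, each farm goes to its cheapest open site; total = fixed + service.
{P1, P3}: P→P1 6, Q→P3 4, R→P1 3, S→P3 2, T→P3 13. Service 28; fixed 10; total 38.
{P1, P3, P4}: P→P4 3, Q→P3 4, R→P1 3, S→P3 2, T→P3 13. Service 25; fixed 15; total 40.
{P1, P3, P5}: P→P5 4, Q→P3 4, R→P1 3, S→P3 2, T→P3 13. Service 26; fixed 16; total 42.
{P1, P2, P3, P4, P5}: P→P4 3, Q→P3 4, R→P1 3, S→P3 2, T→P3 13. Service 25; fixed 27; total 52.
No other subset beats 38.

Open P1 and P3; minimum total cost 38.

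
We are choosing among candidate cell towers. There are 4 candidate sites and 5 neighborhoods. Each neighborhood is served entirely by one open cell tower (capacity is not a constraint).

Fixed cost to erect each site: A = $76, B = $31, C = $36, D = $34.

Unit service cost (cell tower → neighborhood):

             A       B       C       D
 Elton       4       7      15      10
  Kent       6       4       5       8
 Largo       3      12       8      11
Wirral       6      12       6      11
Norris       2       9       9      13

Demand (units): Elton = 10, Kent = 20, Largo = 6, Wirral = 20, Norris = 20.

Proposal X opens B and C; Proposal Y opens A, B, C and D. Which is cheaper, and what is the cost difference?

Proposal Y is cheaper by 90.

Proposal X: {B, C}: Elton→B 7·10=70, Kent→B 4·20=80, Largo→C 8·6=48, Wirral→C 6·20=120, Norris→B 9·20=180. Service 498; fixed 67; total 565.
Proposal Y: {A, B, C, D}: Elton→A 4·10=40, Kent→B 4·20=80, Largo→A 3·6=18, Wirral→A 6·20=120, Norris→A 2·20=40. Service 298; fixed 177; total 475.
Difference: |565 − 475| = 90.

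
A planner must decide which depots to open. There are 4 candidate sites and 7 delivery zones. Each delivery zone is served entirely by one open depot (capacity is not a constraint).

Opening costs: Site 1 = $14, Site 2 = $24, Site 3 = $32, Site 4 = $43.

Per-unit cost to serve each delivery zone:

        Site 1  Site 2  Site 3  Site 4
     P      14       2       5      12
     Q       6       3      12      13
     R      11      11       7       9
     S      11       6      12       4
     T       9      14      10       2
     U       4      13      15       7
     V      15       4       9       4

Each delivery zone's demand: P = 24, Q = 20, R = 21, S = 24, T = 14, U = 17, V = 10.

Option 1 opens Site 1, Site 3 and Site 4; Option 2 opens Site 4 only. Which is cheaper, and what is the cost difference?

Option 1 is cheaper by 355.

Option 1: {Site 1, Site 3, Site 4}: P→Site 3 5·24=120, Q→Site 1 6·20=120, R→Site 3 7·21=147, S→Site 4 4·24=96, T→Site 4 2·14=28, U→Site 1 4·17=68, V→Site 4 4·10=40. Service 619; fixed 89; total 708.
Option 2: {Site 4}: P→Site 4 12·24=288, Q→Site 4 13·20=260, R→Site 4 9·21=189, S→Site 4 4·24=96, T→Site 4 2·14=28, U→Site 4 7·17=119, V→Site 4 4·10=40. Service 1020; fixed 43; total 1063.
Difference: |708 − 1063| = 355.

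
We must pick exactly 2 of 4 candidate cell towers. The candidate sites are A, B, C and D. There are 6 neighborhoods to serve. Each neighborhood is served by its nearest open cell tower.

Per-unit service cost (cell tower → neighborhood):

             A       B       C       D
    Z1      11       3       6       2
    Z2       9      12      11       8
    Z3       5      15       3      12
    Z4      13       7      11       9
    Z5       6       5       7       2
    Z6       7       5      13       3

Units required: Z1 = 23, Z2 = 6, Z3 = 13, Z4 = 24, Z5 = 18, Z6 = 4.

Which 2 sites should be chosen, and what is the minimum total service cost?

Choose C and D; total service cost 397.

With exactly 2 open, each neighborhood uses its cheapest among the chosen.
{C, D}: Z1→D 2·23=46, Z2→D 8·6=48, Z3→C 3·13=39, Z4→D 9·24=216, Z5→D 2·18=36, Z6→D 3·4=12. Service cost 397.
{A, D}: service cost 423
{B, C}: service cost 452
Among all 6 size-2 choices, {C, D} is lowest.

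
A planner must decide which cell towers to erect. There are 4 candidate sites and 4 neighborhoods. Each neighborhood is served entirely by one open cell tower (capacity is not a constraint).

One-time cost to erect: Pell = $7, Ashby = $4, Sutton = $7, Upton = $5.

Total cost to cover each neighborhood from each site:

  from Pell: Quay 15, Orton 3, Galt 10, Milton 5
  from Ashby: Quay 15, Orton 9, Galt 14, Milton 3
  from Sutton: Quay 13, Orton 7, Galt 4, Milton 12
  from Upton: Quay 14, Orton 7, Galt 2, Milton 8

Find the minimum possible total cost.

Minimum total cost: 35

For any fixed open set, each neighborhood goes to its cheapest open site; total = fixed + service.
{Ashby, Upton}: Quay→Upton 14, Orton→Upton 7, Galt→Upton 2, Milton→Ashby 3. Service 26; fixed 9; total 35.
{Pell, Upton}: Quay→Upton 14, Orton→Pell 3, Galt→Upton 2, Milton→Pell 5. Service 24; fixed 12; total 36.
{Upton}: service 31 + fixed 5 = 36
{Pell, Ashby, Sutton, Upton}: service 21 + fixed 23 = 44
(All 15 nonempty subsets were checked; Ashby and Upton is lowest.)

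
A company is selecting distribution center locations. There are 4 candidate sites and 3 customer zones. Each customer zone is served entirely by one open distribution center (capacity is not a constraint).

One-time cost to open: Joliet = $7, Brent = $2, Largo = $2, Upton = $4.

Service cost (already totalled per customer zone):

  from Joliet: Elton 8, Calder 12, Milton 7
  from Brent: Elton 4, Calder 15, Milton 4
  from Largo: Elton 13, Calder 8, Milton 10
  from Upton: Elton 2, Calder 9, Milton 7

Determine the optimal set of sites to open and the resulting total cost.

For any fixed open set, each customer zone goes to its cheapest open site; total = fixed + service.
{Brent, Largo}: Elton→Brent 4, Calder→Largo 8, Milton→Brent 4. Service 16; fixed 4; total 20.
{Brent, Upton}: service 15 + fixed 6 = 21
{Brent, Largo, Upton}: service 14 + fixed 8 = 22
{Joliet, Brent, Largo, Upton}: Elton→Upton 2, Calder→Largo 8, Milton→Brent 4. Service 14; fixed 15; total 29.
(All 15 nonempty subsets were checked; Brent and Largo is lowest.)

Open Brent and Largo; minimum total cost 20.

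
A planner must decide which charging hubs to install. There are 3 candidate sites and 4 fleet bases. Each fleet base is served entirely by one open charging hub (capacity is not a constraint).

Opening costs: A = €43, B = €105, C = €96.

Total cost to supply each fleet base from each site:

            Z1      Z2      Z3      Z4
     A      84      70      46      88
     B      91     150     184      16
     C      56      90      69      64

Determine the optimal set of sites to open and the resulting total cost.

Open A only; minimum total cost 331.

For any fixed open set, each fleet base goes to its cheapest open site; total = fixed + service.
{A}: Z1→A 84, Z2→A 70, Z3→A 46, Z4→A 88. Service 288; fixed 43; total 331.
{A, B}: service 216 + fixed 148 = 364
{A, C}: service 236 + fixed 139 = 375
{A, B, C}: Z1→C 56, Z2→A 70, Z3→A 46, Z4→B 16. Service 188; fixed 244; total 432.
(All 7 nonempty subsets were checked; A only is lowest.)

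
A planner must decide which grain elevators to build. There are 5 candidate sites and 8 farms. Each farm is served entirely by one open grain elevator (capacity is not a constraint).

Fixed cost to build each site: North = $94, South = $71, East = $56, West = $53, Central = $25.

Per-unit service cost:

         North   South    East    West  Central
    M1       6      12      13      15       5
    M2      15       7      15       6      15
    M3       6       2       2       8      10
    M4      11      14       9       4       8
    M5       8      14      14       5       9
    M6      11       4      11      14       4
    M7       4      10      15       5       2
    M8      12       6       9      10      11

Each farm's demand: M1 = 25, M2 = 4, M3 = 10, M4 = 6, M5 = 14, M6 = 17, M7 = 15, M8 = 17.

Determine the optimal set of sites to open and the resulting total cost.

Open South, West and Central; minimum total cost 612.

For any fixed open set, each farm goes to its cheapest open site; total = fixed + service.
{South, West, Central}: M1→Central 5·25=125, M2→West 6·4=24, M3→South 2·10=20, M4→West 4·6=24, M5→West 5·14=70, M6→South 4·17=68, M7→Central 2·15=30, M8→South 6·17=102. Service 463; fixed 149; total 612.
{South, Central}: M1→Central 5·25=125, M2→South 7·4=28, M3→South 2·10=20, M4→Central 8·6=48, M5→Central 9·14=126, M6→South 4·17=68, M7→Central 2·15=30, M8→South 6·17=102. Service 547; fixed 96; total 643.
{East, West, Central}: M1→Central 5·25=125, M2→West 6·4=24, M3→East 2·10=20, M4→West 4·6=24, M5→West 5·14=70, M6→Central 4·17=68, M7→Central 2·15=30, M8→East 9·17=153. Service 514; fixed 134; total 648.
{North, South, East, West, Central}: service 463 + fixed 299 = 762
No other subset beats 612.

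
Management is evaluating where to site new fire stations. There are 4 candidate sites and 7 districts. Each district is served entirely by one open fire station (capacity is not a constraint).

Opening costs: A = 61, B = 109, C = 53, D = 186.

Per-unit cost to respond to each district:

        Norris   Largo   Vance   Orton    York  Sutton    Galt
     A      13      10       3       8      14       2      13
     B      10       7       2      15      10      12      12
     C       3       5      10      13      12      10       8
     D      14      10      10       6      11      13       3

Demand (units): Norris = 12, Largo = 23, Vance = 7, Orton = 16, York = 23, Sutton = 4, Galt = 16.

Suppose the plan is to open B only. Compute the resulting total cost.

Total cost: 1114

Each district is assigned to its cheapest site among the open ones.
{B}: Norris→B 10·12=120, Largo→B 7·23=161, Vance→B 2·7=14, Orton→B 15·16=240, York→B 10·23=230, Sutton→B 12·4=48, Galt→B 12·16=192. Service 1005; fixed 109; total 1114.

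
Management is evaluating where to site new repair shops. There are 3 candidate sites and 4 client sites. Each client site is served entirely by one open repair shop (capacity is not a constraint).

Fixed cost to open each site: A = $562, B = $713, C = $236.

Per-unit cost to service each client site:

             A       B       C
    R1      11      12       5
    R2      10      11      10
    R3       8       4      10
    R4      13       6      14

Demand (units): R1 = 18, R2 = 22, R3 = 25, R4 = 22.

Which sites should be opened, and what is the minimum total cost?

For any fixed open set, each client site goes to its cheapest open site; total = fixed + service.
{C}: R1→C 5·18=90, R2→C 10·22=220, R3→C 10·25=250, R4→C 14·22=308. Service 868; fixed 236; total 1104.
{B}: R1→B 12·18=216, R2→B 11·22=242, R3→B 4·25=100, R4→B 6·22=132. Service 690; fixed 713; total 1403.
{A}: service 904 + fixed 562 = 1466
{A, B, C}: R1→C 5·18=90, R2→A 10·22=220, R3→B 4·25=100, R4→B 6·22=132. Service 542; fixed 1511; total 2053.
No other subset beats 1104.

Open C only; minimum total cost 1104.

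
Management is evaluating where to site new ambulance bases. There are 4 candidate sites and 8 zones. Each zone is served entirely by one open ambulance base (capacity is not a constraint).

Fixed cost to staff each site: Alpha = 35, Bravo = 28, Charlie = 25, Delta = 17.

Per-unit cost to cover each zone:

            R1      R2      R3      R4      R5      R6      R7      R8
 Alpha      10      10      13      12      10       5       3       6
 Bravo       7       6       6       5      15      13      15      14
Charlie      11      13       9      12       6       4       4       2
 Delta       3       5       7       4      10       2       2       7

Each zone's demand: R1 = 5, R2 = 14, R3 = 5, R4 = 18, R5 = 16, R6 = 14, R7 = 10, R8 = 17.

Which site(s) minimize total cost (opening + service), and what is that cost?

For any fixed open set, each zone goes to its cheapest open site; total = fixed + service.
{Charlie, Delta}: R1→Delta 3·5=15, R2→Delta 5·14=70, R3→Delta 7·5=35, R4→Delta 4·18=72, R5→Charlie 6·16=96, R6→Delta 2·14=28, R7→Delta 2·10=20, R8→Charlie 2·17=34. Service 370; fixed 42; total 412.
{Bravo, Charlie, Delta}: service 365 + fixed 70 = 435
{Alpha, Charlie, Delta}: R1→Delta 3·5=15, R2→Delta 5·14=70, R3→Delta 7·5=35, R4→Delta 4·18=72, R5→Charlie 6·16=96, R6→Delta 2·14=28, R7→Delta 2·10=20, R8→Charlie 2·17=34. Service 370; fixed 77; total 447.
{Alpha, Bravo, Charlie, Delta}: service 365 + fixed 105 = 470
(All 15 nonempty subsets were checked; Charlie and Delta is lowest.)

Open Charlie and Delta; minimum total cost 412.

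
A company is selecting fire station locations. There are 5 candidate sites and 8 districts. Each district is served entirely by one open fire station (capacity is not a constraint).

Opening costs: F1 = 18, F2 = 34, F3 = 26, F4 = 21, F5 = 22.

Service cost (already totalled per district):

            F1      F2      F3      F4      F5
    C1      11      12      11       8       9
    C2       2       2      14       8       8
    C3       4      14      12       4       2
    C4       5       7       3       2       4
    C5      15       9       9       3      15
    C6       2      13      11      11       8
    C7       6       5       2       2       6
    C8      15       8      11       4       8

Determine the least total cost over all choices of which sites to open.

For any fixed open set, each district goes to its cheapest open site; total = fixed + service.
{F4}: C1→F4 8, C2→F4 8, C3→F4 4, C4→F4 2, C5→F4 3, C6→F4 11, C7→F4 2, C8→F4 4. Service 42; fixed 21; total 63.
{F1, F4}: C1→F4 8, C2→F1 2, C3→F1 4, C4→F4 2, C5→F4 3, C6→F1 2, C7→F4 2, C8→F4 4. Service 27; fixed 39; total 66.
{F1}: service 60 + fixed 18 = 78
{F1, F2, F3, F4, F5}: service 25 + fixed 121 = 146
No other subset beats 63.

Minimum total cost: 63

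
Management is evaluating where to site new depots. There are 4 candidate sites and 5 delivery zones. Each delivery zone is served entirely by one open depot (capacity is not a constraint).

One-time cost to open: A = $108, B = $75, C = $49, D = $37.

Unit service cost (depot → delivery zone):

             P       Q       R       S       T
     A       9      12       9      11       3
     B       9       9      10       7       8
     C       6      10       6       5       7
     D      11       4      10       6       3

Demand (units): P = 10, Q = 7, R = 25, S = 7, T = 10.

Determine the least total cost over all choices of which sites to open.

For any fixed open set, each delivery zone goes to its cheapest open site; total = fixed + service.
{C, D}: P→C 6·10=60, Q→D 4·7=28, R→C 6·25=150, S→C 5·7=35, T→D 3·10=30. Service 303; fixed 86; total 389.
{C}: service 385 + fixed 49 = 434
{B, C, D}: service 303 + fixed 161 = 464
{A, B, C, D}: service 303 + fixed 269 = 572
No other subset beats 389.

Minimum total cost: 389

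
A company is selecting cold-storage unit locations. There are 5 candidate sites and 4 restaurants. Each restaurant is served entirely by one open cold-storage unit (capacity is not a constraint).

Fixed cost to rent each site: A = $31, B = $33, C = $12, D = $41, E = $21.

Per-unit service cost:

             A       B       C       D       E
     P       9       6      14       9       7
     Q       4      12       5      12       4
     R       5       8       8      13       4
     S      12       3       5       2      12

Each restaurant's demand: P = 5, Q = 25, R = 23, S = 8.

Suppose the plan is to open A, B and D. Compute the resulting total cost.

Total cost: 366

Each restaurant is assigned to its cheapest site among the open ones.
{A, B, D}: P→B 6·5=30, Q→A 4·25=100, R→A 5·23=115, S→D 2·8=16. Service 261; fixed 105; total 366.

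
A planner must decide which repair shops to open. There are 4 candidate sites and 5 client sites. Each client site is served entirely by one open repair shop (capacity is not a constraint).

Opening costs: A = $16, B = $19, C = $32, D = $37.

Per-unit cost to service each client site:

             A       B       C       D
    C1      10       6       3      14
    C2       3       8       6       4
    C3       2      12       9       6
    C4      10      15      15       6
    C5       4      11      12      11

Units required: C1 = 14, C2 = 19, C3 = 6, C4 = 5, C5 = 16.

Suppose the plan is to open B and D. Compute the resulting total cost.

Each client site is assigned to its cheapest site among the open ones.
{B, D}: C1→B 6·14=84, C2→D 4·19=76, C3→D 6·6=36, C4→D 6·5=30, C5→B 11·16=176. Service 402; fixed 56; total 458.

Total cost: 458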